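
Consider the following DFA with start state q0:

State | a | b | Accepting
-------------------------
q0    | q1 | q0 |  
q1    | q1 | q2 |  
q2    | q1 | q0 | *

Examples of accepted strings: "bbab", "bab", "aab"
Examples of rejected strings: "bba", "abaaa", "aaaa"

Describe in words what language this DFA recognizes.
strings over {a,b} ending with 'ab'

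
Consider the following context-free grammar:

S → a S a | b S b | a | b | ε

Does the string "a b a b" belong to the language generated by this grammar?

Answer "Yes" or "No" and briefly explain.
Every production places the same symbol at both ends (or yields a single symbol / ε), so every derived string is a palindrome. a b a b reversed is b a b a ≠ a b a b, so it is not a palindrome and cannot be derived (already the first step fails: the string starts with a but ends with b, so neither S → a S a nor S → b S b fits).

Final answer: No - no valid derivation exists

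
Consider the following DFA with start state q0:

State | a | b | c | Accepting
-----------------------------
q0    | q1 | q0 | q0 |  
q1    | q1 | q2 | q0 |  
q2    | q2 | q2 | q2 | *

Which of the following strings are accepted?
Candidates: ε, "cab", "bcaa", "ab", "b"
ε: q0; q0 is not accepting → rejected
"cab": q0 → q0 → q1 → q2; q2 is accepting → accepted
"bcaa": q0 → q0 → q0 → q1 → q1; q1 is not accepting → rejected
"ab": q0 → q1 → q2; q2 is accepting → accepted
"b": q0 → q0; q0 is not accepting → rejected

Final answer: "cab", "ab"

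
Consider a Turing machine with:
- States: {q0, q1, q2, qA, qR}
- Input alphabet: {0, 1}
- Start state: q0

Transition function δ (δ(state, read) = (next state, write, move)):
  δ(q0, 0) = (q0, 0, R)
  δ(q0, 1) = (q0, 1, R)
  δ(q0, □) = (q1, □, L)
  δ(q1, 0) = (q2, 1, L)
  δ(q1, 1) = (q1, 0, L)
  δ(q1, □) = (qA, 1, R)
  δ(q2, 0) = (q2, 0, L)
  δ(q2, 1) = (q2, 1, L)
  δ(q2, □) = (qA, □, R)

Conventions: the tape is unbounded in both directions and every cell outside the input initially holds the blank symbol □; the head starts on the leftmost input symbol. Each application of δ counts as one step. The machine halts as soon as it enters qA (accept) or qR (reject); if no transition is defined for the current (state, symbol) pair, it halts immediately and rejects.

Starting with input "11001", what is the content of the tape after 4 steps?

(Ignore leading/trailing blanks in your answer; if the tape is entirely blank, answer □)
Step 0: [q0]11001 (head at position 0)
Step 1: δ(q0, 1) = (q0, 1, R)  ⊢  1[q0]1001 (head at position 1)
Step 2: δ(q0, 1) = (q0, 1, R)  ⊢  11[q0]001 (head at position 2)
Step 3: δ(q0, 0) = (q0, 0, R)  ⊢  110[q0]01 (head at position 3)
Step 4: δ(q0, 0) = (q0, 0, R)  ⊢  1100[q0]1 (head at position 4)
Tape after 4 steps (ignoring surrounding blanks): 11001

Final answer: Tape: 11001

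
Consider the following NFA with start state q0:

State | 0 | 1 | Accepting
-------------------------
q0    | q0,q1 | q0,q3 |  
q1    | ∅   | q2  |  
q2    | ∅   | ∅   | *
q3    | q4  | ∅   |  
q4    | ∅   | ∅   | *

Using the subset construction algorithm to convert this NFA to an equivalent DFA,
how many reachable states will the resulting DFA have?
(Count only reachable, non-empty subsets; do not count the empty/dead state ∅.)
Start subset: {q0}
{q0}: on 0 → {q0, q1}, on 1 → {q0, q3}
{q0, q1}: on 0 → {q0, q1}, on 1 → {q0, q2, q3}
{q0, q3}: on 0 → {q0, q1, q4}, on 1 → {q0, q3}
{q0, q2, q3}: on 0 → {q0, q1, q4}, on 1 → {q0, q3}
{q0, q1, q4}: on 0 → {q0, q1}, on 1 → {q0, q2, q3}
Reachable non-empty subsets: {q0}, {q0, q1}, {q0, q3}, {q0, q2, q3}, {q0, q1, q4} — 5 in total.

Final answer: 5 states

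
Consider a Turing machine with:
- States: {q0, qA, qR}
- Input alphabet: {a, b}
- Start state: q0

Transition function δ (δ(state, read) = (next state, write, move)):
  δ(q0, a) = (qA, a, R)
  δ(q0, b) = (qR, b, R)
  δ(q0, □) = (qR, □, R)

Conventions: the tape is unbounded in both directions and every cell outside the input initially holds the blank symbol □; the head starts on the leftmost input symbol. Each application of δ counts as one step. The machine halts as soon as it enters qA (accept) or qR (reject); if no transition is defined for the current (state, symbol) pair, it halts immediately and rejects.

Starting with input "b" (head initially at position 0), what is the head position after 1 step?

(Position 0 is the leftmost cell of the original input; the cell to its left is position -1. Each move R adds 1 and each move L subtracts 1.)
Step 0: [q0]b (head at position 0)
Step 1: δ(q0, b) = (qR, b, R)  ⊢  b[qR]□ (head at position 1)
Head position after 1 step: 1

Final answer: Position 1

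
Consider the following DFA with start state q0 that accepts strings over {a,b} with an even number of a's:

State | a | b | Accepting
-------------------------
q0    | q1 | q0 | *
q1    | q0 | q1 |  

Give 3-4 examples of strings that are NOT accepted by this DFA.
Any strings that end in a non-accepting state work; for example:
"aaa": q0 → q1 → q0 → q1; q1 is not accepting → rejected
"aaab": q0 → q1 → q0 → q1 → q1; q1 is not accepting → rejected
"baaa": q0 → q0 → q1 → q0 → q1; q1 is not accepting → rejected
"bbba": q0 → q0 → q0 → q0 → q1; q1 is not accepting → rejected

Final answer: "aaa", "aaab", "baaa", "bbba"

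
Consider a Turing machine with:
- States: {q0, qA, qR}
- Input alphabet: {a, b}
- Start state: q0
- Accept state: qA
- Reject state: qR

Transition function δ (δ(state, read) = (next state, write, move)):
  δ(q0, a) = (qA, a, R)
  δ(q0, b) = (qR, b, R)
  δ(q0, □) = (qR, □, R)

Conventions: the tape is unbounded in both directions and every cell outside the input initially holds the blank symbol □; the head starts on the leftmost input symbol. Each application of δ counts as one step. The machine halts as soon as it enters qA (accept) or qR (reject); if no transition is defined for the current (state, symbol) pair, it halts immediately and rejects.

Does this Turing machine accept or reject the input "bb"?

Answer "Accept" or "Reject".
Step 0: [q0]bb (head at position 0)
Step 1: δ(q0, b) = (qR, b, R)  ⊢  b[qR]b (head at position 1)
The machine is in qR, so it halts and rejects.

Final answer: Reject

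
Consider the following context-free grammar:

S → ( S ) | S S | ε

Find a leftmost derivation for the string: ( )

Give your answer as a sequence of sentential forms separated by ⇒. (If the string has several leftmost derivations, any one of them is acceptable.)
Start with S.
Step 1: the leftmost non-terminal is S; apply S → ( S ):  ( S )
Step 2: the leftmost non-terminal is S; apply S → ε:  ( )

Final answer: S ⇒ ( S ) ⇒ ( )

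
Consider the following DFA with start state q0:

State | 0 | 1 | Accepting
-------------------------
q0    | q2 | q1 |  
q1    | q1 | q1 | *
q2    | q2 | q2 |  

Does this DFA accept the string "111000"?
Start in q0.
Read '1': q0 → q1
Read '1': q1 → q1
Read '1': q1 → q1
Read '0': q1 → q1
Read '0': q1 → q1
Read '0': q1 → q1
Final state q1 is accepting, so the string is accepted.

Final answer: Yes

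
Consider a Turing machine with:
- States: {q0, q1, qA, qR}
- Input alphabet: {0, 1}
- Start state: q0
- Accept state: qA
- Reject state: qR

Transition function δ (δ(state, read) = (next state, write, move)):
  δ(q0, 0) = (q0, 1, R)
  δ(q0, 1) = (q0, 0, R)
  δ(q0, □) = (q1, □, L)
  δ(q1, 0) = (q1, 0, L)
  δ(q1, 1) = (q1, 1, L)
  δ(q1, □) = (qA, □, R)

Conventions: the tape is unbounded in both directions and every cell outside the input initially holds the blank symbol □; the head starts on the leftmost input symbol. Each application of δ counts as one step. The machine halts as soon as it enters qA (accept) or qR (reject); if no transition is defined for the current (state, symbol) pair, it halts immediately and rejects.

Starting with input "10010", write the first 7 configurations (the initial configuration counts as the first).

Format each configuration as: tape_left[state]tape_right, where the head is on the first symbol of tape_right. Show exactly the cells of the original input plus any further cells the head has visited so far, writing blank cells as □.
Step 0: [q0]10010 (head at position 0)
Step 1: δ(q0, 1) = (q0, 0, R)  ⊢  0[q0]0010 (head at position 1)
Step 2: δ(q0, 0) = (q0, 1, R)  ⊢  01[q0]010 (head at position 2)
Step 3: δ(q0, 0) = (q0, 1, R)  ⊢  011[q0]10 (head at position 3)
Step 4: δ(q0, 1) = (q0, 0, R)  ⊢  0110[q0]0 (head at position 4)
Step 5: δ(q0, 0) = (q0, 1, R)  ⊢  01101[q0]□ (head at position 5)
Step 6: δ(q0, □) = (q1, □, L)  ⊢  0110[q1]1□ (head at position 4)

Final answer: [q0]10010 ⊢ 0[q0]0010 ⊢ 01[q0]010 ⊢ 011[q0]10 ⊢ 0110[q0]0 ⊢ 01101[q0]□ ⊢ 0110[q1]1□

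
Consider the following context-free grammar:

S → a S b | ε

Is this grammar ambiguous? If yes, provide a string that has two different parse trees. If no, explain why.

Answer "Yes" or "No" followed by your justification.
At every step exactly one production applies: if the remaining string to generate is non-empty it starts with a and ends with b, forcing S → a S b; if it is empty, S → ε is forced. Hence each string a^n b^n has exactly one derivation (S → a S b applied n times, then S → ε) and one parse tree.

Final answer: No - the grammar is unambiguous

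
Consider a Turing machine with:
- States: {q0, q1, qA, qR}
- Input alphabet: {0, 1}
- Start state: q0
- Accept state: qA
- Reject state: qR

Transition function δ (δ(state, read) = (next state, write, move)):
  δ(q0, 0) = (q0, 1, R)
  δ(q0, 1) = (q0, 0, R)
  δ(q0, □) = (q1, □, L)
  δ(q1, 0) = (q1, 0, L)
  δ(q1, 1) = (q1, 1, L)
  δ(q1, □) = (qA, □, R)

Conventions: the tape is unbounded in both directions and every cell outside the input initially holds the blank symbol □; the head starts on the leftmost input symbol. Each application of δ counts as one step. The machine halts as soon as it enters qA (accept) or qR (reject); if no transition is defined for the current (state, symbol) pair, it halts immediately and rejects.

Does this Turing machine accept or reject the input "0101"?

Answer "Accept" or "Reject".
Step 0: [q0]0101 (head at position 0)
Step 1: δ(q0, 0) = (q0, 1, R)  ⊢  1[q0]101 (head at position 1)
Step 2: δ(q0, 1) = (q0, 0, R)  ⊢  10[q0]01 (head at position 2)
Step 3: δ(q0, 0) = (q0, 1, R)  ⊢  101[q0]1 (head at position 3)
Step 4: δ(q0, 1) = (q0, 0, R)  ⊢  1010[q0]□ (head at position 4)
Step 5: δ(q0, □) = (q1, □, L)  ⊢  101[q1]0□ (head at position 3)
Step 6: δ(q1, 0) = (q1, 0, L)  ⊢  10[q1]10□ (head at position 2)
Step 7: δ(q1, 1) = (q1, 1, L)  ⊢  1[q1]010□ (head at position 1)
Step 8: δ(q1, 0) = (q1, 0, L)  ⊢  [q1]1010□ (head at position 0)
Step 9: δ(q1, 1) = (q1, 1, L)  ⊢  [q1]□1010□ (head at position -1)
Step 10: δ(q1, □) = (qA, □, R)  ⊢  □[qA]1010□ (head at position 0)
The machine is in qA, so it halts and accepts.

Final answer: Accept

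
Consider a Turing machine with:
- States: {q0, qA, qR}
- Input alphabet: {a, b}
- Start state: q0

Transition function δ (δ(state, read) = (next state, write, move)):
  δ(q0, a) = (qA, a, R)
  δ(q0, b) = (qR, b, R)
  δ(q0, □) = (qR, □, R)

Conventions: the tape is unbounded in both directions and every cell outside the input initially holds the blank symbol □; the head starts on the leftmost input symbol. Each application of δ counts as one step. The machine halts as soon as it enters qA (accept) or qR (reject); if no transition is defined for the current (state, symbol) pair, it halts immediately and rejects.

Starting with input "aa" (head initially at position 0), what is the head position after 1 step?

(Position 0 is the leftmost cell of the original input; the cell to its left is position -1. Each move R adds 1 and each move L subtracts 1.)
Step 0: [q0]aa (head at position 0)
Step 1: δ(q0, a) = (qA, a, R)  ⊢  a[qA]a (head at position 1)
Head position after 1 step: 1

Final answer: Position 1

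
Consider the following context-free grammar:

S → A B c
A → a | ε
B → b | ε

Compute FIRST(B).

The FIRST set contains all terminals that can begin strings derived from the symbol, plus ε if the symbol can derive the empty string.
B → b contributes b; B → ε makes B nullable, contributing ε. FIRST(B) = {b, ε}.

Final answer: {b, ε}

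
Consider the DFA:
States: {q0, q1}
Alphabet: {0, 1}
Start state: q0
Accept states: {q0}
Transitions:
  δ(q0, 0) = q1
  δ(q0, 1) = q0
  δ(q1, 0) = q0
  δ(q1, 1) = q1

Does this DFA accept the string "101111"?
Processing string "101111":
  q0 --1--> q0
  q0 --0--> q1
  q1 --1--> q1
  q1 --1--> q1
  q1 --1--> q1
  q1 --1--> q1
Final state: q1
Accept states: {q0}
q1 is not an accept state, so the string is rejected.

Final answer: No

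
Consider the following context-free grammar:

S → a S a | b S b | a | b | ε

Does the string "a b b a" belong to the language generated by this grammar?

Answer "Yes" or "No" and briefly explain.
A derivation exists: S ⇒ a S a ⇒ a b S b a ⇒ a b b a (using S → a S a, S → b S b, then S → ε).

Final answer: Yes - a valid derivation exists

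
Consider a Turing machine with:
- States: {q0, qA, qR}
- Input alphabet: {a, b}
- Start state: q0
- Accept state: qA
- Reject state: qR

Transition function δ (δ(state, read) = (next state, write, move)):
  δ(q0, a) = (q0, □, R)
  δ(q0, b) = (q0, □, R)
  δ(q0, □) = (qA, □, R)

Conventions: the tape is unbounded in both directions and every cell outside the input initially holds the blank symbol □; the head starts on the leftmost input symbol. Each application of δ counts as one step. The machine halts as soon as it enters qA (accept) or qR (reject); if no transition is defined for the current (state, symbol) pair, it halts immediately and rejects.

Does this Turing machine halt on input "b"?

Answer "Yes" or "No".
Step 0: [q0]b (head at position 0)
Step 1: δ(q0, b) = (q0, □, R)  ⊢  □[q0]□ (head at position 1)
Step 2: δ(q0, □) = (qA, □, R)  ⊢  □□[qA]□ (head at position 2)
The machine is in qA, so it halts and accepts.
It halts after 2 steps.

Final answer: Yes - halts after 2 steps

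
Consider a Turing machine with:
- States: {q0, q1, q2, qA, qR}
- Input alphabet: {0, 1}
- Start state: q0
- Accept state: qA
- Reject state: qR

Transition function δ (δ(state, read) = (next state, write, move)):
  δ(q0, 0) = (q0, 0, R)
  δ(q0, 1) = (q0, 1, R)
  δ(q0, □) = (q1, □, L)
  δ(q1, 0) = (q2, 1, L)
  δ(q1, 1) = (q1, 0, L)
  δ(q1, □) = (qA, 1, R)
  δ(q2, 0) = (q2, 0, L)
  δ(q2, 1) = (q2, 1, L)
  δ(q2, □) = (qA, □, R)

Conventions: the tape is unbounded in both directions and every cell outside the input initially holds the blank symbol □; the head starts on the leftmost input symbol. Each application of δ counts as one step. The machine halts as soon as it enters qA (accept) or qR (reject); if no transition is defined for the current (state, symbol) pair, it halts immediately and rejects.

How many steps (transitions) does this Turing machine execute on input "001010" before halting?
Step 0: [q0]001010 (head at position 0)
Step 1: δ(q0, 0) = (q0, 0, R)  ⊢  0[q0]01010 (head at position 1)
Step 2: δ(q0, 0) = (q0, 0, R)  ⊢  00[q0]1010 (head at position 2)
Step 3: δ(q0, 1) = (q0, 1, R)  ⊢  001[q0]010 (head at position 3)
Step 4: δ(q0, 0) = (q0, 0, R)  ⊢  0010[q0]10 (head at position 4)
Step 5: δ(q0, 1) = (q0, 1, R)  ⊢  00101[q0]0 (head at position 5)
Step 6: δ(q0, 0) = (q0, 0, R)  ⊢  001010[q0]□ (head at position 6)
Step 7: δ(q0, □) = (q1, □, L)  ⊢  00101[q1]0□ (head at position 5)
Step 8: δ(q1, 0) = (q2, 1, L)  ⊢  0010[q2]11□ (head at position 4)
Step 9: δ(q2, 1) = (q2, 1, L)  ⊢  001[q2]011□ (head at position 3)
Step 10: δ(q2, 0) = (q2, 0, L)  ⊢  00[q2]1011□ (head at position 2)
Step 11: δ(q2, 1) = (q2, 1, L)  ⊢  0[q2]01011□ (head at position 1)
Step 12: δ(q2, 0) = (q2, 0, L)  ⊢  [q2]001011□ (head at position 0)
Step 13: δ(q2, 0) = (q2, 0, L)  ⊢  [q2]□001011□ (head at position -1)
Step 14: δ(q2, □) = (qA, □, R)  ⊢  □[qA]001011□ (head at position 0)
The machine is in qA, so it halts and accepts.
Number of transitions executed: 14.

Final answer: 14 steps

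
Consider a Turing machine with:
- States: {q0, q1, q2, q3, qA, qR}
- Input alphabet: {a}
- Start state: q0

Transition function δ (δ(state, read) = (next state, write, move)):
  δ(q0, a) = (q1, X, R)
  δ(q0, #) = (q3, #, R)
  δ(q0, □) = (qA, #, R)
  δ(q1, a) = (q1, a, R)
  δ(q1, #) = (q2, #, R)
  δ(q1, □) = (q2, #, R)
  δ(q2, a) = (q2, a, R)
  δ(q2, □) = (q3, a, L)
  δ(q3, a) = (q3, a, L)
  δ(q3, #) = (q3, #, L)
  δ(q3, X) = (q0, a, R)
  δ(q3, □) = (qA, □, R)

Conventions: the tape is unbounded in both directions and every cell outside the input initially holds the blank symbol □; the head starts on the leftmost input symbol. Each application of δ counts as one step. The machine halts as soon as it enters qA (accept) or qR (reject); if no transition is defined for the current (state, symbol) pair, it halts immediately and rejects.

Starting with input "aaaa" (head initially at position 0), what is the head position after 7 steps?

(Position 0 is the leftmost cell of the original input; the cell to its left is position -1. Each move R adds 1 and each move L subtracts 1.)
Step 0: [q0]aaaa (head at position 0)
Step 1: δ(q0, a) = (q1, X, R)  ⊢  X[q1]aaa (head at position 1)
Step 2: δ(q1, a) = (q1, a, R)  ⊢  Xa[q1]aa (head at position 2)
Step 3: δ(q1, a) = (q1, a, R)  ⊢  Xaa[q1]a (head at position 3)
Step 4: δ(q1, a) = (q1, a, R)  ⊢  Xaaa[q1]□ (head at position 4)
Step 5: δ(q1, □) = (q2, #, R)  ⊢  Xaaa#[q2]□ (head at position 5)
Step 6: δ(q2, □) = (q3, a, L)  ⊢  Xaaa[q3]#a (head at position 4)
Step 7: δ(q3, #) = (q3, #, L)  ⊢  Xaa[q3]a#a (head at position 3)
Head position after 7 steps: 3

Final answer: Position 3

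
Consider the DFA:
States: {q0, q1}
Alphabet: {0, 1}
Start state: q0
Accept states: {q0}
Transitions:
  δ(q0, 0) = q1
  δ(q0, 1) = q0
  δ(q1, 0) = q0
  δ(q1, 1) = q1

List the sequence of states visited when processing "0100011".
Starting at q0
Read '0': q0 -> q1
Read '1': q1 -> q1
Read '0': q1 -> q0
Read '0': q0 -> q1
Read '0': q1 -> q0
Read '1': q0 -> q0
Read '1': q0 -> q0

Final answer: q0 -> q1 -> q1 -> q0 -> q1 -> q0 -> q0 -> q0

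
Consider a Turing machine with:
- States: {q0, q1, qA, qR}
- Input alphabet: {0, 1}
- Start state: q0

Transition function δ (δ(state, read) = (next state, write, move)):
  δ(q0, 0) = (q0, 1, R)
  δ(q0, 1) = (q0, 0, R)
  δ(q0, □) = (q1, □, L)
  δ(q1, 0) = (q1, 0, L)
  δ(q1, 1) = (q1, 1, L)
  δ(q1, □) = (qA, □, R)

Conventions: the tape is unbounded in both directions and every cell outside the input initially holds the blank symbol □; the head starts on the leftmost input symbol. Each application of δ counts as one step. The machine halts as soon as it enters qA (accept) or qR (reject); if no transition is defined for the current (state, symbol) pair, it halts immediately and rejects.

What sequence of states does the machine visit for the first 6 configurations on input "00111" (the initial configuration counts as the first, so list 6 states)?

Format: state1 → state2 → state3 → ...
Step 0: [q0]00111 (head at position 0)
Step 1: δ(q0, 0) = (q0, 1, R)  ⊢  1[q0]0111 (head at position 1)
Step 2: δ(q0, 0) = (q0, 1, R)  ⊢  11[q0]111 (head at position 2)
Step 3: δ(q0, 1) = (q0, 0, R)  ⊢  110[q0]11 (head at position 3)
Step 4: δ(q0, 1) = (q0, 0, R)  ⊢  1100[q0]1 (head at position 4)
Step 5: δ(q0, 1) = (q0, 0, R)  ⊢  11000[q0]□ (head at position 5)
Reading off the states of these 6 configurations: q0 → q0 → q0 → q0 → q0 → q0

Final answer: q0 → q0 → q0 → q0 → q0 → q0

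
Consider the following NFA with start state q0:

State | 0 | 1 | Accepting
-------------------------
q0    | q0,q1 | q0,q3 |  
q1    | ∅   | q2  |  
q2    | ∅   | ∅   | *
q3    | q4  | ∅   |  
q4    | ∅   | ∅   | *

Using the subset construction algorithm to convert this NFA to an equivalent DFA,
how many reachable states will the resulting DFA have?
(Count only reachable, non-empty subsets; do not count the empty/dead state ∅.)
Start subset: {q0}
{q0}: on 0 → {q0, q1}, on 1 → {q0, q3}
{q0, q1}: on 0 → {q0, q1}, on 1 → {q0, q2, q3}
{q0, q3}: on 0 → {q0, q1, q4}, on 1 → {q0, q3}
{q0, q2, q3}: on 0 → {q0, q1, q4}, on 1 → {q0, q3}
{q0, q1, q4}: on 0 → {q0, q1}, on 1 → {q0, q2, q3}
Reachable non-empty subsets: {q0}, {q0, q1}, {q0, q3}, {q0, q2, q3}, {q0, q1, q4} — 5 in total.

Final answer: 5 states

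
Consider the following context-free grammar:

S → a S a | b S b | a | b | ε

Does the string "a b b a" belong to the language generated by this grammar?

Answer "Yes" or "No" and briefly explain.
A derivation exists: S ⇒ a S a ⇒ a b S b a ⇒ a b b a (using S → a S a, S → b S b, then S → ε).

Final answer: Yes - a valid derivation exists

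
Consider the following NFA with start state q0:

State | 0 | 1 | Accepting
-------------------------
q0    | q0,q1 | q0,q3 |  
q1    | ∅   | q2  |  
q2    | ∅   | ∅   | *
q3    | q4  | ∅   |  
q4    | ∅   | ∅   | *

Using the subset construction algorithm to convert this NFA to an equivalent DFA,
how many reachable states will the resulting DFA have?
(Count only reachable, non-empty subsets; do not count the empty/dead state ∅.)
Start subset: {q0}
{q0}: on 0 → {q0, q1}, on 1 → {q0, q3}
{q0, q1}: on 0 → {q0, q1}, on 1 → {q0, q2, q3}
{q0, q3}: on 0 → {q0, q1, q4}, on 1 → {q0, q3}
{q0, q2, q3}: on 0 → {q0, q1, q4}, on 1 → {q0, q3}
{q0, q1, q4}: on 0 → {q0, q1}, on 1 → {q0, q2, q3}
Reachable non-empty subsets: {q0}, {q0, q1}, {q0, q3}, {q0, q2, q3}, {q0, q1, q4} — 5 in total.

Final answer: 5 states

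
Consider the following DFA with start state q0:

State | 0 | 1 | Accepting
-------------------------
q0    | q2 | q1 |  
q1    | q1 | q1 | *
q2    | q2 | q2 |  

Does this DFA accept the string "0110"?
Start in q0.
Read '0': q0 → q2
Read '1': q2 → q2
Read '1': q2 → q2
Read '0': q2 → q2
Final state q2 is not accepting, so the string is rejected.

Final answer: No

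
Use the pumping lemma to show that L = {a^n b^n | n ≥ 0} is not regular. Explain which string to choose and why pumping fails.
Language: L = {a^n b^n | n ≥ 0} (equal numbers of a's followed by b's)
Step 1: Assume for contradiction that L is regular, with pumping length p.
Step 2: Choose s = a^p b^p. Then s ∈ L (it has p a's followed by p b's) and |s| ≥ p.
Step 3: Consider any decomposition s = xyz with |xy| ≤ p and |y| > 0. Since |xy| ≤ p and the first p symbols of s are all a's, y = a^k for some k with 1 ≤ k ≤ p.
Step 4: Pumping up (i = 2): xy²z = a^(p+k) b^p, which has more a's than b's, so xy²z ∉ L.
This contradicts the pumping lemma, so L is not regular.

Final answer: Choose s = a^p b^p. Since |xy| ≤ p, y = a^k with k ≥ 1. Then xy²z = a^(p+k) b^p ∉ L.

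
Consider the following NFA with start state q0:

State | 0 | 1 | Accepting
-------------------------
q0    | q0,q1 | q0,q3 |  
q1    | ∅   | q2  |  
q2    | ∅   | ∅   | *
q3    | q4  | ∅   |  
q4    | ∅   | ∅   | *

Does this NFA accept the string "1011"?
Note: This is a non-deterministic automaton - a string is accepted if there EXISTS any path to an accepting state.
Track the set of states the NFA could be in: start {q0}
Read '1': {q0} → {q0, q3}
Read '0': {q0, q3} → {q0, q1, q4}
Read '1': {q0, q1, q4} → {q0, q2, q3}
Read '1': {q0, q2, q3} → {q0, q3}
Final set {q0, q3} contains no accepting state → rejected.

Final answer: No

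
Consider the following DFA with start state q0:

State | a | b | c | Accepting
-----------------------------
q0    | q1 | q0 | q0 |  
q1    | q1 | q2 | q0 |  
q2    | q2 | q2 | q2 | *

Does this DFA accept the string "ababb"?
Start in q0.
Read 'a': q0 → q1
Read 'b': q1 → q2
Read 'a': q2 → q2
Read 'b': q2 → q2
Read 'b': q2 → q2
Final state q2 is accepting, so the string is accepted.

Final answer: Yes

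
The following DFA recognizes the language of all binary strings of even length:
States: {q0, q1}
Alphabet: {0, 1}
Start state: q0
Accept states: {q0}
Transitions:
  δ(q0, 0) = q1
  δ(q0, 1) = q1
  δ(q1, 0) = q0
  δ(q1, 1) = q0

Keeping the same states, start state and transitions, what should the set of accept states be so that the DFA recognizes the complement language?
The DFA is complete (every state has a transition on every symbol), so the complement
is recognized by the same DFA with accepting and non-accepting states swapped.
Original accept states: {q0}
Complement accept states = All states - Original accept states
= {q0, q1} - {q0}
= {q1}
Complement language: strings of ODD length

Final answer: {q1}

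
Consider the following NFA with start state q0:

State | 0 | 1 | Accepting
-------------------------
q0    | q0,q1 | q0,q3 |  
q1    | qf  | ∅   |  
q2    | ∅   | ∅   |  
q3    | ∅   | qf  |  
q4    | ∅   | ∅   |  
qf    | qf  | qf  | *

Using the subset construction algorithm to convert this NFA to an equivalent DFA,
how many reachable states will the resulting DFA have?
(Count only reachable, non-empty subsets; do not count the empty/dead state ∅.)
Start subset: {q0}
{q0}: on 0 → {q0, q1}, on 1 → {q0, q3}
{q0, q1}: on 0 → {q0, q1, qf}, on 1 → {q0, q3}
{q0, q3}: on 0 → {q0, q1}, on 1 → {q0, q3, qf}
{q0, q1, qf}: on 0 → {q0, q1, qf}, on 1 → {q0, q3, qf}
{q0, q3, qf}: on 0 → {q0, q1, qf}, on 1 → {q0, q3, qf}
Reachable non-empty subsets: {q0}, {q0, q1}, {q0, q3}, {q0, q1, qf}, {q0, q3, qf} — 5 in total.

Final answer: 5 states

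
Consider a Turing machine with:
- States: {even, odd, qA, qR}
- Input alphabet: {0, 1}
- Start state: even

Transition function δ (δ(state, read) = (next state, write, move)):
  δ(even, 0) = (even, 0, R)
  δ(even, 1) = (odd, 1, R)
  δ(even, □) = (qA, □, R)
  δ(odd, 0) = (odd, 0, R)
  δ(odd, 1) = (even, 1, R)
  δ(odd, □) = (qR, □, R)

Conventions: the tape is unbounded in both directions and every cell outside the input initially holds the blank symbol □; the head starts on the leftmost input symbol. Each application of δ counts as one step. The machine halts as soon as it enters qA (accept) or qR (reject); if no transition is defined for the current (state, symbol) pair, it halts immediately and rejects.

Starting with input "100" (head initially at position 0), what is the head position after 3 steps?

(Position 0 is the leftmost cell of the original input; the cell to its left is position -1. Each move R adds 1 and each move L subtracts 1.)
Step 0: [even]100 (head at position 0)
Step 1: δ(even, 1) = (odd, 1, R)  ⊢  1[odd]00 (head at position 1)
Step 2: δ(odd, 0) = (odd, 0, R)  ⊢  10[odd]0 (head at position 2)
Step 3: δ(odd, 0) = (odd, 0, R)  ⊢  100[odd]□ (head at position 3)
Head position after 3 steps: 3

Final answer: Position 3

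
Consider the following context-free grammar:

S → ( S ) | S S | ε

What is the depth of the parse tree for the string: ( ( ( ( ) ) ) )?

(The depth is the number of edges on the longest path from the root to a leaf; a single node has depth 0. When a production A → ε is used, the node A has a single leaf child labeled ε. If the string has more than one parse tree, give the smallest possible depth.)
The string is 4 nested pairs. The shallowest parse tree applies S → ( S ) 4 times (one node per nested pair, each a child of the previous) and then S → ε in the middle.
S nodes at depths 0..4, ε leaf at depth 5; parentheses leaves are at depths 1..4.
(Using S → S S with an S → ε child anywhere only adds levels, so it cannot give a shallower tree.)
Depth = 5.

Final answer: 5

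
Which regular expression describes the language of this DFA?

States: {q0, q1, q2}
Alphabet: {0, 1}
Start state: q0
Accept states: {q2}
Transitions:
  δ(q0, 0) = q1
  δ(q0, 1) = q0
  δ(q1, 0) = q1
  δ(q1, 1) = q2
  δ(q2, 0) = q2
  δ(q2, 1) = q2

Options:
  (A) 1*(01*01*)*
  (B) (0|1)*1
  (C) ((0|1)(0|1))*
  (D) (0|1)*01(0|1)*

Testing sample strings against the DFA:
  '0100' -> accepted
  '01' -> accepted
  '0111' -> accepted
  '001' -> accepted
Checking each option for a counterexample:
  (A) 1*(01*01*)*: ε is rejected by the DFA but matches the regex → eliminated
  (B) (0|1)*1: '1' is rejected by the DFA but matches the regex → eliminated
  (C) ((0|1)(0|1))*: ε is rejected by the DFA but matches the regex → eliminated
  (D) (0|1)*01(0|1)*: agrees with the DFA on all strings of length ≤ 4
Only (D) (0|1)*01(0|1)* is consistent with the DFA.

Final answer: (D) (0|1)*01(0|1)*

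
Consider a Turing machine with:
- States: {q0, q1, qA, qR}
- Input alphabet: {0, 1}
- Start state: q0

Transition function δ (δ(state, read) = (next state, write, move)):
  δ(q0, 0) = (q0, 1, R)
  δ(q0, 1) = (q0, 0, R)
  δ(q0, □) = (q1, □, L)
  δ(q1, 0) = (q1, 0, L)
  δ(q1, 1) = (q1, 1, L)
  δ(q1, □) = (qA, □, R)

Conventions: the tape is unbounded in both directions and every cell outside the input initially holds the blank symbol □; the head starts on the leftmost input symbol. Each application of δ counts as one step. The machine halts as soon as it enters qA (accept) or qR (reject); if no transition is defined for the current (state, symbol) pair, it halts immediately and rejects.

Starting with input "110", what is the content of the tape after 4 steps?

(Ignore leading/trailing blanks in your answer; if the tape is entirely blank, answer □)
Step 0: [q0]110 (head at position 0)
Step 1: δ(q0, 1) = (q0, 0, R)  ⊢  0[q0]10 (head at position 1)
Step 2: δ(q0, 1) = (q0, 0, R)  ⊢  00[q0]0 (head at position 2)
Step 3: δ(q0, 0) = (q0, 1, R)  ⊢  001[q0]□ (head at position 3)
Step 4: δ(q0, □) = (q1, □, L)  ⊢  00[q1]1□ (head at position 2)
Tape after 4 steps (ignoring surrounding blanks): 001

Final answer: Tape: 001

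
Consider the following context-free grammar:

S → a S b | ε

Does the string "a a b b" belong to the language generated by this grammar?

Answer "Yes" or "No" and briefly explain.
A derivation exists: S ⇒ a S b ⇒ a a S b b ⇒ a a b b (using S → a S b twice, then S → ε).

Final answer: Yes - a valid derivation exists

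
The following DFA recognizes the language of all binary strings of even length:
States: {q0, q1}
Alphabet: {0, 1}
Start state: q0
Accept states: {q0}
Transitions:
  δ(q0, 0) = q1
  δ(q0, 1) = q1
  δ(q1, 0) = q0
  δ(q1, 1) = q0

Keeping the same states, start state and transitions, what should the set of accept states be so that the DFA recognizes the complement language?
The DFA is complete (every state has a transition on every symbol), so the complement
is recognized by the same DFA with accepting and non-accepting states swapped.
Original accept states: {q0}
Complement accept states = All states - Original accept states
= {q0, q1} - {q0}
= {q1}
Complement language: strings of ODD length

Final answer: {q1}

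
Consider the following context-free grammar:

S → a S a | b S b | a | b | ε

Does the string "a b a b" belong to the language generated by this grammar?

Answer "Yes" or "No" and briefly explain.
Every production places the same symbol at both ends (or yields a single symbol / ε), so every derived string is a palindrome. a b a b reversed is b a b a ≠ a b a b, so it is not a palindrome and cannot be derived (already the first step fails: the string starts with a but ends with b, so neither S → a S a nor S → b S b fits).

Final answer: No - no valid derivation exists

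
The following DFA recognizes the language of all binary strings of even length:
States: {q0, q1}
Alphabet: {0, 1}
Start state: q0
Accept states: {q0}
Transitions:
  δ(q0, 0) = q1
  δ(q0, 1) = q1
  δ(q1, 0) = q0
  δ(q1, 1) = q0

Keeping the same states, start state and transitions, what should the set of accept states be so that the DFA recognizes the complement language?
The DFA is complete (every state has a transition on every symbol), so the complement
is recognized by the same DFA with accepting and non-accepting states swapped.
Original accept states: {q0}
Complement accept states = All states - Original accept states
= {q0, q1} - {q0}
= {q1}
Complement language: strings of ODD length

Final answer: {q1}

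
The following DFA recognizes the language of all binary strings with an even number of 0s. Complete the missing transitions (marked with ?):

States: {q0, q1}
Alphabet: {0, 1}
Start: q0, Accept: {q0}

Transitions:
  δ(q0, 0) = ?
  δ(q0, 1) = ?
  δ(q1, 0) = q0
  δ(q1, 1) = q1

What each state remembers (consistent with the given transitions and accept states):
  q0: an even number of 0s has been read so far
  q1: an odd number of 0s has been read so far
Filling in the missing entries:
  δ(q0, 0): in q0 (an even number of 0s has been read so far), after reading 0 we have: an odd number of 0s has been read so far → q1
  δ(q0, 1): in q0 (an even number of 0s has been read so far), after reading 1 we have: an even number of 0s has been read so far → q0

Final answer: δ(q0, 0) = q1; δ(q0, 1) = q0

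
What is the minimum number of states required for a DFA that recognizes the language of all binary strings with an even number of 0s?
Language: binary strings with an even number of 0s
Lower bound (Myhill–Nerode): the prefixes ε, 0 are pairwise distinguishable:
  ε vs 0: suffix ε distinguishes them (ε has zero 0s (accepted), 0 has one 0 (rejected))
So any DFA needs at least 2 states.
Upper bound: a DFA with 2 states exists (one state per class above).
Minimum states: 2

Final answer: 2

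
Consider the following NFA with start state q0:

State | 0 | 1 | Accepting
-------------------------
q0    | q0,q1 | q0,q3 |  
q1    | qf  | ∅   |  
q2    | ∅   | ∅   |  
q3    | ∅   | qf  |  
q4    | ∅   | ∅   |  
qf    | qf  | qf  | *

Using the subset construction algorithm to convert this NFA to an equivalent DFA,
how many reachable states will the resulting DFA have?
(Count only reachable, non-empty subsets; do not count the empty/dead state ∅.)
Start subset: {q0}
{q0}: on 0 → {q0, q1}, on 1 → {q0, q3}
{q0, q1}: on 0 → {q0, q1, qf}, on 1 → {q0, q3}
{q0, q3}: on 0 → {q0, q1}, on 1 → {q0, q3, qf}
{q0, q1, qf}: on 0 → {q0, q1, qf}, on 1 → {q0, q3, qf}
{q0, q3, qf}: on 0 → {q0, q1, qf}, on 1 → {q0, q3, qf}
Reachable non-empty subsets: {q0}, {q0, q1}, {q0, q3}, {q0, q1, qf}, {q0, q3, qf} — 5 in total.

Final answer: 5 states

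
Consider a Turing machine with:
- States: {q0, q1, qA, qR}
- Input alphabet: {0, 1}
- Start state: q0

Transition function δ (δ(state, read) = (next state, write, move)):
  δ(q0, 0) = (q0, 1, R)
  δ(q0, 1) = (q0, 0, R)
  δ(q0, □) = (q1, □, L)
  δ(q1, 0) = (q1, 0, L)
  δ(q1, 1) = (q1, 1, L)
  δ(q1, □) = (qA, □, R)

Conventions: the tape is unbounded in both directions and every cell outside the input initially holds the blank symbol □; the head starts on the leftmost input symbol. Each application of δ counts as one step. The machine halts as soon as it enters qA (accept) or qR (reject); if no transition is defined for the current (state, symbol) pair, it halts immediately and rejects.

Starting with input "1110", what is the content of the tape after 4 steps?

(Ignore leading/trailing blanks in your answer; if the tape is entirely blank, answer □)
Step 0: [q0]1110 (head at position 0)
Step 1: δ(q0, 1) = (q0, 0, R)  ⊢  0[q0]110 (head at position 1)
Step 2: δ(q0, 1) = (q0, 0, R)  ⊢  00[q0]10 (head at position 2)
Step 3: δ(q0, 1) = (q0, 0, R)  ⊢  000[q0]0 (head at position 3)
Step 4: δ(q0, 0) = (q0, 1, R)  ⊢  0001[q0]□ (head at position 4)
Tape after 4 steps (ignoring surrounding blanks): 0001

Final answer: Tape: 0001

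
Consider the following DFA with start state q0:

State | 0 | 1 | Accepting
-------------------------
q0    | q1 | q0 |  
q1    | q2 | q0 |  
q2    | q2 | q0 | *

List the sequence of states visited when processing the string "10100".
q0 → q0 → q1 → q0 → q1 → q2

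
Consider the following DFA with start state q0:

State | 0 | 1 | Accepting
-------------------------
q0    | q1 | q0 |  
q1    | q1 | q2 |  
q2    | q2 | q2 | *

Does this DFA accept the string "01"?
Start in q0.
Read '0': q0 → q1
Read '1': q1 → q2
Final state q2 is accepting, so the string is accepted.

Final answer: Yes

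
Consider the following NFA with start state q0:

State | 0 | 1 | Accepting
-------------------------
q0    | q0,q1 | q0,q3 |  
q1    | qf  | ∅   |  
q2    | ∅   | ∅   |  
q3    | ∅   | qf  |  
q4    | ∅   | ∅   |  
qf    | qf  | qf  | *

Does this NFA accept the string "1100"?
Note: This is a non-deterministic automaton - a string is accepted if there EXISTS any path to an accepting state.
Track the set of states the NFA could be in: start {q0}
Read '1': {q0} → {q0, q3}
Read '1': {q0, q3} → {q0, q3, qf}
Read '0': {q0, q3, qf} → {q0, q1, qf}
Read '0': {q0, q1, qf} → {q0, q1, qf}
Final set {q0, q1, qf} contains accepting state(s) {qf} → accepted.

Final answer: Yes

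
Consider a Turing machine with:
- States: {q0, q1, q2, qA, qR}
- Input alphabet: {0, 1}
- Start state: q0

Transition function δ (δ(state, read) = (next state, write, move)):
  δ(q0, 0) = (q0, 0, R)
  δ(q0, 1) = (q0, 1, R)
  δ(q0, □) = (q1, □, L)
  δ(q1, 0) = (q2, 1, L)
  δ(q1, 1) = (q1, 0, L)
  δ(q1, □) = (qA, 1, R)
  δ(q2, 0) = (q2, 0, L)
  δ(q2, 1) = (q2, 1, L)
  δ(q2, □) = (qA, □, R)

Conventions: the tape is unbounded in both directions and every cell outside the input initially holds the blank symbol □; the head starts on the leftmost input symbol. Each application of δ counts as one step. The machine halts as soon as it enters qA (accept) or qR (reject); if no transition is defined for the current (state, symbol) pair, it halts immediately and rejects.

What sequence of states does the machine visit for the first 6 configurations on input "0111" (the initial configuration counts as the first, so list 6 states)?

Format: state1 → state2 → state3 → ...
Step 0: [q0]0111 (head at position 0)
Step 1: δ(q0, 0) = (q0, 0, R)  ⊢  0[q0]111 (head at position 1)
Step 2: δ(q0, 1) = (q0, 1, R)  ⊢  01[q0]11 (head at position 2)
Step 3: δ(q0, 1) = (q0, 1, R)  ⊢  011[q0]1 (head at position 3)
Step 4: δ(q0, 1) = (q0, 1, R)  ⊢  0111[q0]□ (head at position 4)
Step 5: δ(q0, □) = (q1, □, L)  ⊢  011[q1]1□ (head at position 3)
Reading off the states of these 6 configurations: q0 → q0 → q0 → q0 → q0 → q1

Final answer: q0 → q0 → q0 → q0 → q0 → q1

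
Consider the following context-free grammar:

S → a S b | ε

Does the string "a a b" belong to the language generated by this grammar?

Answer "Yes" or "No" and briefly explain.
Every derivation applies S → a S b some number n of times and then S → ε, producing a^n b^n with equally many a's and b's. The string a a b has two a's but only one b, so it cannot be derived.

Final answer: No - no valid derivation exists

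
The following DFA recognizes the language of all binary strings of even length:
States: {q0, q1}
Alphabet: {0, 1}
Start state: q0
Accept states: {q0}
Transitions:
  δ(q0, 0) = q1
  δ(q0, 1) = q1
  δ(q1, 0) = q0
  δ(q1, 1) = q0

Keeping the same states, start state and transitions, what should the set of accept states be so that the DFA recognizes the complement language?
The DFA is complete (every state has a transition on every symbol), so the complement
is recognized by the same DFA with accepting and non-accepting states swapped.
Original accept states: {q0}
Complement accept states = All states - Original accept states
= {q0, q1} - {q0}
= {q1}
Complement language: strings of ODD length

Final answer: {q1}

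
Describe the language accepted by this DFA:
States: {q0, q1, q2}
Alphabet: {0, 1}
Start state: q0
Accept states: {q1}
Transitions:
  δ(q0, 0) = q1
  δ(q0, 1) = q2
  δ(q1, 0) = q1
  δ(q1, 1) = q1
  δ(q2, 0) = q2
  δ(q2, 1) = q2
Analyzing the DFA structure:
Start state: q0
Accept states: {q1}
Interpreting what each state remembers (checking against the transitions):
  q0: nothing has been read yet
  q1: the first symbol was 0
  q2: the first symbol was 1 (trap state)
  δ(q0, 0): in q0 (nothing has been read yet), after reading 0 we have: the first symbol was 0 → q1
  δ(q0, 1): in q0 (nothing has been read yet), after reading 1 we have: the first symbol was 1 (trap state) → q2
  δ(q1, 0): in q1 (the first symbol was 0), after reading 0 we have: the first symbol was 0 → q1
  δ(q1, 1): in q1 (the first symbol was 0), after reading 1 we have: the first symbol was 0 → q1
  δ(q2, 0): in q2 (the first symbol was 1 (trap state)), after reading 0 we have: the first symbol was 1 (trap state) → q2
  δ(q2, 1): in q2 (the first symbol was 1 (trap state)), after reading 1 we have: the first symbol was 1 (trap state) → q2
A string is accepted iff it ends in {q1}, i.e. the first symbol was 0.
Language: All binary strings starting with 0

Final answer: All binary strings starting with 0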